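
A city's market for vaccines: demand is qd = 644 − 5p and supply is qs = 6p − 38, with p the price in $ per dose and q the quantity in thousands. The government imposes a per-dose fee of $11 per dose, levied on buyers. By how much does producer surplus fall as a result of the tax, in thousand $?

Before the tax: set 644 − 5p = 6p − 38 → p* = $62, q* = 334.
With the tax collected from buyers, demand (in seller-price terms) shifts: qd = 644 − 5(p + 11).
New equilibrium: buyers pay $68, sellers receive $57, q = 304. (Wedge: pb − ps = 11.)
ΔPS is the trapezoid between Q = 304 and Q = 334 of height $5: ½ · (334 + 304) · 5 = $1595.

Producer surplus falls by $1595 thousand.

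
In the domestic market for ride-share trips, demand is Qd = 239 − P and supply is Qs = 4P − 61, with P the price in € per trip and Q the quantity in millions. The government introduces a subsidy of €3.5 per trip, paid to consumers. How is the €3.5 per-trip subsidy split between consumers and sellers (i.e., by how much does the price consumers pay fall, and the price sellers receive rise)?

Consumers gain €2.8 per trip; sellers gain €0.7 per trip.

Before the subsidy: set 239 − P = 4P − 61 → P* = €60, Q* = 179.
With a per-unit subsidy paid to consumers, each effectively pays P − 3.5, so demand becomes Qd = 239 − (P − 3.5).
New equilibrium: consumers pay €57.2, sellers receive €60.7, Q = 181.8. (Wedge: Pb − Ps = −3.5.)
Gain to consumers: €2.8; to sellers: €0.7. (They sum to €3.5.)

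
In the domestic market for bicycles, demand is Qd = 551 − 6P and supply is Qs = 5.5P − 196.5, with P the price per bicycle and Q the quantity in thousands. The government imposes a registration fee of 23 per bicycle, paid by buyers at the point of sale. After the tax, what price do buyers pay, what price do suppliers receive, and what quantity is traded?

Before the tax: set 551 − 6P = 5.5P − 196.5 → P* = 65, Q* = 161.
With the tax collected from buyers, demand (in seller-price terms) shifts: Qd = 551 − 6(P + 23).
New equilibrium: buyers pay 76, suppliers receive 53, Q = 95. (Wedge: Pb − Ps = 23.)
The less price-elastic side of the market bears the larger share of a per-unit tax.

Buyers pay 76; suppliers receive 53; quantity = 95.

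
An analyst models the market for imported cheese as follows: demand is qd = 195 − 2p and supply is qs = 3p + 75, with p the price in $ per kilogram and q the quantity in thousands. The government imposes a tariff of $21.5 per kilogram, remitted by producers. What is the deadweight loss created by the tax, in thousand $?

Deadweight loss = $277.35 thousand.

Without the tax, 195 − 2p = 3p + 75 gives 5p = 120, so p* = $24 and q* = 147.
With the tax collected from producers, supply shifts: qs = 3(p − 21.5) + 75.
Solving gives q = 121.2 with buyers paying $36.9 and producers receiving $15.4 (the $21.5 wedge).
Quantity falls by |ΔQ| = |147 − 121.2| = 25.8.
DWL = ½ · t · |ΔQ| = ½ · 21.5 · 25.8 = $277.35.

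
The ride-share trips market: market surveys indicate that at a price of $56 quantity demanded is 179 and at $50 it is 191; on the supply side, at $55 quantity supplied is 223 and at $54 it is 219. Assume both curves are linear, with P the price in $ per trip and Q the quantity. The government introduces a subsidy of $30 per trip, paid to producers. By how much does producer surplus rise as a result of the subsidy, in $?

Producer surplus rises by $2150.

Demand slope: (191 − 179)/(50 − 56) = -2, so Qd = 291 − 2P.
Supply slope: (219 − 223)/(54 − 55) = 4, so Qs = 4P + 3.
Without the subsidy, 291 − 2P = 4P + 3 gives 6P = 288, so P* = $48 and Q* = 195.
With a per-unit subsidy paid to producers, each receives P + 30 per unit sold, so supply becomes Qs = 4(P + 30) + 3.
Solving gives Q = 235 with consumers paying $28 and producers receiving $58 (the $30 wedge).
ΔPS is the trapezoid between Q = 235 and Q = 195 of height $10: ½ · (195 + 235) · 10 = $2150.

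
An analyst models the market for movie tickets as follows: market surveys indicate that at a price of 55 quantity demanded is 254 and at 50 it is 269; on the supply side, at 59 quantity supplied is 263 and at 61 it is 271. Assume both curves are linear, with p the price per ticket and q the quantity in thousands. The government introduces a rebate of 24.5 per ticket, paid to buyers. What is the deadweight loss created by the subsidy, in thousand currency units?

Deadweight loss = 514.5 thousand.

Demand slope: (269 − 254)/(50 − 55) = -3, so qd = 419 − 3p.
Supply slope: (271 − 263)/(61 − 59) = 4, so qs = 4p + 27.
Before the subsidy: set 419 − 3p = 4p + 27 → p* = 56, q* = 251.
With a per-unit subsidy paid to buyers, each effectively pays p − 24.5, so demand becomes qd = 419 − 3(p − 24.5).
New equilibrium: buyers pay 42, sellers receive 66.5, q = 293. (Wedge: pb − ps = −24.5.)
Quantity rises by |ΔQ| = |251 − 293| = 42.
DWL = ½ · t · |ΔQ| = ½ · 24.5 · 42 = 514.5.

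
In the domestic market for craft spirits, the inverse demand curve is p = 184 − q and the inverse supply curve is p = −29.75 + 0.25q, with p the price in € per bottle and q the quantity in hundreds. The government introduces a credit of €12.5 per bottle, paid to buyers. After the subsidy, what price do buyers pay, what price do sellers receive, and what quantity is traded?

Buyers pay €3; sellers receive €15.5; quantity = 181.

Rewrite in direct form: qd = 184 − p and qs = 4p + 119.
Before the subsidy: set 184 − p = 4p + 119 → p* = €13, q* = 171.
With a per-unit subsidy paid to buyers, each effectively pays p − 12.5, so demand becomes qd = 184 − (p − 12.5).
New equilibrium: buyers pay €3, sellers receive €15.5, q = 181. (Wedge: pb − ps = −12.5.)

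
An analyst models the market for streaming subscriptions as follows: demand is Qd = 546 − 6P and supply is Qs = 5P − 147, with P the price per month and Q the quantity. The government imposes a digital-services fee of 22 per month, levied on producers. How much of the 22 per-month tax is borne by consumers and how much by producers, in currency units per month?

Consumers bear 10 per month; producers bear 12 per month.

Without the tax, 546 − 6P = 5P − 147 gives 11P = 693, so P* = 63 and Q* = 168.
With the tax collected from producers, supply shifts: Qs = 5(P − 22) − 147.
Solving gives Q = 108 with consumers paying 73 and producers receiving 51 (the 22 wedge).
Burden on consumers: 10; on producers: 12. (They sum to 22.)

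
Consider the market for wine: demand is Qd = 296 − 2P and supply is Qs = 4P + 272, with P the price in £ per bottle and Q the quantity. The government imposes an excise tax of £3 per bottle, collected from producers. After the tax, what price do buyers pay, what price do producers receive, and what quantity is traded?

Before the tax: set 296 − 2P = 4P + 272 → P* = £4, Q* = 288.
With the tax collected from producers, supply shifts: Qs = 4(P − 3) + 272.
New equilibrium: buyers pay £6, producers receive £3, Q = 284. (Wedge: Pb − Ps = 3.)
The less price-elastic side of the market bears the larger share of a per-unit tax.

Buyers pay £6; producers receive £3; quantity = 284.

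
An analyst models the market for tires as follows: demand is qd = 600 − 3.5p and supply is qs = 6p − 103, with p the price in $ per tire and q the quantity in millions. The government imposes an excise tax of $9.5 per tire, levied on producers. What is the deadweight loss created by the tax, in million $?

Without the tax, 600 − 3.5p = 6p − 103 gives 9.5p = 703, so p* = $74 and q* = 341.
With the tax collected from producers, supply shifts: qs = 6(p − 9.5) − 103.
Solving gives q = 320 with buyers paying $80 and producers receiving $70.5 (the $9.5 wedge).
Quantity falls by |ΔQ| = |341 − 320| = 21.
DWL = ½ · t · |ΔQ| = ½ · 9.5 · 21 = $99.75.

Deadweight loss = $99.75 million.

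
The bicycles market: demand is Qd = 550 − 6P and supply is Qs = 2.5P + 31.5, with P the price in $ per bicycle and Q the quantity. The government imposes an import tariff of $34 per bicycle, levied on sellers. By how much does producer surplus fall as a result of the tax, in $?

Without the tax, 550 − 6P = 2.5P + 31.5 gives 8.5P = 518.5, so P* = $61 and Q* = 184.
With the tax collected from sellers, supply shifts: Qs = 2.5(P − 34) + 31.5.
Solving gives Q = 124 with buyers paying $71 and sellers receiving $37 (the $34 wedge).
ΔPS is the trapezoid between Q = 124 and Q = 184 of height $24: ½ · (184 + 124) · 24 = $3696.

Producer surplus falls by $3696.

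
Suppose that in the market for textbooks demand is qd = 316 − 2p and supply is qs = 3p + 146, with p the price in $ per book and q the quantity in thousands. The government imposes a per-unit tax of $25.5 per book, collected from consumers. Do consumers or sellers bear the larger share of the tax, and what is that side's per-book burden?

Consumers bear the larger share: $15.3 per book.

Without the tax, 316 − 2p = 3p + 146 gives 5p = 170, so p* = $34 and q* = 248.
With the tax collected from consumers, demand (in seller-price terms) shifts: qd = 316 − 2(p + 25.5).
New equilibrium: consumers pay $49.3, sellers receive $23.8, q = 217.4. (Wedge: pb − ps = 25.5.)
Per-book burden: consumers $15.3, sellers $10.2.
Consumers take the larger share because demand is less price-elastic here (demand slope 2 vs supply slope 3).
The less price-elastic side of the market bears the larger share of a per-unit tax.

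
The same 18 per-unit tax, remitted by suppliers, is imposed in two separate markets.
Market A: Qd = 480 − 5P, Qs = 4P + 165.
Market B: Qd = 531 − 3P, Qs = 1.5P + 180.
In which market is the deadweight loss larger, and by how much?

Market A: pre-tax P* = 35, Q* = 305; post-tax Q = 265; deadweight loss = 360.
Market B: pre-tax P* = 78, Q* = 297; post-tax Q = 279; deadweight loss = 162.
Difference: 360 vs 162 → market A is larger by 198.

Market A, by 198.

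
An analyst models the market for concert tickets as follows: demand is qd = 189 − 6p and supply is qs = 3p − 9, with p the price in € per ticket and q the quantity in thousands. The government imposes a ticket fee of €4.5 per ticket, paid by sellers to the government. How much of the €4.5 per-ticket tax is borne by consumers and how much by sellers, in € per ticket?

Consumers bear €1.5 per ticket; sellers bear €3 per ticket.

Without the tax, 189 − 6p = 3p − 9 gives 9p = 198, so p* = €22 and q* = 57.
With the tax collected from sellers, supply shifts: qs = 3(p − 4.5) − 9.
New equilibrium: consumers pay €23.5, sellers receive €19, q = 48. (Wedge: pb − ps = 4.5.)
Burden on consumers: €1.5; on sellers: €3. (They sum to €4.5.)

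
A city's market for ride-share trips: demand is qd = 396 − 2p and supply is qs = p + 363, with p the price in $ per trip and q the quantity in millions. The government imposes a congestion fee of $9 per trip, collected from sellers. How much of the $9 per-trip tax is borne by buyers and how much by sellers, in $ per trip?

Without the tax, 396 − 2p = p + 363 gives 3p = 33, so p* = $11 and q* = 374.
With the tax collected from sellers, supply shifts: qs = (p − 9) + 363.
New equilibrium: buyers pay $14, sellers receive $5, q = 368. (Wedge: pb − ps = 9.)
Burden on buyers: $3; on sellers: $6. (They sum to $9.)
The less price-elastic side of the market bears the larger share of a per-unit tax.

Buyers bear $3 per trip; sellers bear $6 per trip.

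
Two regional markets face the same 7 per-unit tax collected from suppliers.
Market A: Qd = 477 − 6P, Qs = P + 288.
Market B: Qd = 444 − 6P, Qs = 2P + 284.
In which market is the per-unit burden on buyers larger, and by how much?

Market B, by 0.75.

Market A: pre-tax P* = 27, Q* = 315; post-tax Q = 309; per-unit burden on buyers = 1.
Market B: pre-tax P* = 20, Q* = 324; post-tax Q = 313.5; per-unit burden on buyers = 1.75.
Difference: 1 vs 1.75 → market B is larger by 0.75.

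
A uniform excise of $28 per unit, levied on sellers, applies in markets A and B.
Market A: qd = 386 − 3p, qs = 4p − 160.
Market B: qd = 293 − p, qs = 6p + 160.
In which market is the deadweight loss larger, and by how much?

Market A: pre-tax p* = $78, q* = 152; post-tax q = 104; deadweight loss = $672.
Market B: pre-tax p* = $19, q* = 274; post-tax q = 250; deadweight loss = $336.
Difference: $672 vs $336 → market A is larger by $336.

Market A, by $336.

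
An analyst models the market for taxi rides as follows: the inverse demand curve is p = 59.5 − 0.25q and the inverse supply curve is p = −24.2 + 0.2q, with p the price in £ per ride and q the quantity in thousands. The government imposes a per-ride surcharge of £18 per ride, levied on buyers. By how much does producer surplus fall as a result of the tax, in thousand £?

Inverting to q(p) form: qd = 238 − 4p; qs = 5p + 121.
Before the tax: set 238 − 4p = 5p + 121 → p* = £13, q* = 186.
With the tax collected from buyers, demand (in seller-price terms) shifts: qd = 238 − 4(p + 18).
Solving gives q = 146 with buyers paying £23 and suppliers receiving £5 (the £18 wedge).
ΔPS is the trapezoid between Q = 146 and Q = 186 of height £8: ½ · (186 + 146) · 8 = £1328.

Producer surplus falls by £1328 thousand.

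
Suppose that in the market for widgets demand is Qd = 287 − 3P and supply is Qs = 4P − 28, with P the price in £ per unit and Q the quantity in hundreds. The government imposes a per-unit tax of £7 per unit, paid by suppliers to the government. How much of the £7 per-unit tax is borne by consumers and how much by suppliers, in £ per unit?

Consumers bear £4 per unit; suppliers bear £3 per unit.

Before the tax: set 287 − 3P = 4P − 28 → P* = £45, Q* = 152.
With the tax collected from suppliers, supply shifts: Qs = 4(P − 7) − 28.
Solving gives Q = 140 with consumers paying £49 and suppliers receiving £42 (the £7 wedge).
Burden on consumers: £4; on suppliers: £3. (They sum to £7.)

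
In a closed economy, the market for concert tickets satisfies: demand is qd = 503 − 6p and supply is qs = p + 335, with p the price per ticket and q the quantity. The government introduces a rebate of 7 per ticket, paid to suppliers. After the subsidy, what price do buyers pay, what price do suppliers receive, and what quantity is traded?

Before the subsidy: set 503 − 6p = p + 335 → p* = 24, q* = 359.
With a per-unit subsidy paid to suppliers, each receives p + 7 per unit sold, so supply becomes qs = (p + 7) + 335.
New equilibrium: buyers pay 23, suppliers receive 30, q = 365. (Wedge: pb − ps = −7.)

Buyers pay 23; suppliers receive 30; quantity = 365.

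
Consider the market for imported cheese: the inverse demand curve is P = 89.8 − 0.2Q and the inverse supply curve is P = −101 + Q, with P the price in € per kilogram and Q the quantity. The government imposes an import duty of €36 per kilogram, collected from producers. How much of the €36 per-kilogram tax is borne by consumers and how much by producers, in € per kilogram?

Inverting to Q(P) form: Qd = 449 − 5P; Qs = P + 101.
Before the tax: set 449 − 5P = P + 101 → P* = €58, Q* = 159.
With the tax collected from producers, supply shifts: Qs = (P − 36) + 101.
New equilibrium: consumers pay €64, producers receive €28, Q = 129. (Wedge: Pb − Ps = 36.)
Burden on consumers: €6; on producers: €30. (They sum to €36.)

Consumers bear €6 per kilogram; producers bear €30 per kilogram.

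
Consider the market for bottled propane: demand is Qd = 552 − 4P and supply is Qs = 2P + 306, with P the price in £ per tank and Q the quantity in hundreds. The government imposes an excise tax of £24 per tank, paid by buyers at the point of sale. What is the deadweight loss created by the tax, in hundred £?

Deadweight loss = £384 hundred.

Before the tax: set 552 − 4P = 2P + 306 → P* = £41, Q* = 388.
With the tax collected from buyers, demand (in seller-price terms) shifts: Qd = 552 − 4(P + 24).
New equilibrium: buyers pay £49, producers receive £25, Q = 356. (Wedge: Pb − Ps = 24.)
Quantity falls by |ΔQ| = |388 − 356| = 32.
DWL = ½ · t · |ΔQ| = ½ · 24 · 32 = £384.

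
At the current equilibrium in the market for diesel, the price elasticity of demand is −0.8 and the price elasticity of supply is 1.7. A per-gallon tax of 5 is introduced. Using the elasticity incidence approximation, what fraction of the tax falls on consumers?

Incidence ratio: consumers' share ≈ εs / (εs + |εd|) = 1.7 / (1.7 + 0.8) = 0.68.
Supply is the more elastic side, so consumers bear the larger share.

Consumers' share ≈ 0.68.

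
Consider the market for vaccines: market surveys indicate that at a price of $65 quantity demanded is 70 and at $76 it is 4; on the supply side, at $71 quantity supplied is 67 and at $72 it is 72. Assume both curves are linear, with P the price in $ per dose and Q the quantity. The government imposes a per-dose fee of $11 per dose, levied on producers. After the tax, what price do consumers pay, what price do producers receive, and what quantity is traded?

Consumers pay $73; producers receive $62; quantity = 22.

Demand slope: (4 − 70)/(76 − 65) = -6, so Qd = 460 − 6P.
Supply slope: (72 − 67)/(72 − 71) = 5, so Qs = 5P − 288.
Before the tax: set 460 − 6P = 5P − 288 → P* = $68, Q* = 52.
With the tax collected from producers, supply shifts: Qs = 5(P − 11) − 288.
New equilibrium: consumers pay $73, producers receive $62, Q = 22. (Wedge: Pb − Ps = 11.)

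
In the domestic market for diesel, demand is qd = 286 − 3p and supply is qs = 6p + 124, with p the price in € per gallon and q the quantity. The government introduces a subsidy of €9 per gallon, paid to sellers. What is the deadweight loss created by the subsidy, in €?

Deadweight loss = €81.

Before the subsidy: set 286 − 3p = 6p + 124 → p* = €18, q* = 232.
With a per-unit subsidy paid to sellers, each receives p + 9 per unit sold, so supply becomes qs = 6(p + 9) + 124.
Solving gives q = 250 with consumers paying €12 and sellers receiving €21 (the €9 wedge).
Quantity rises by |ΔQ| = |232 − 250| = 18.
DWL = ½ · t · |ΔQ| = ½ · 9 · 18 = €81.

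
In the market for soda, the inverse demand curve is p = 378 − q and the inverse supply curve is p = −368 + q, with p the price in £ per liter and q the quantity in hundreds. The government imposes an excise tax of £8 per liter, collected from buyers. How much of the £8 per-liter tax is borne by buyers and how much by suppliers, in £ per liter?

Inverting to q(p) form: qd = 378 − p; qs = p + 368.
Before the tax: set 378 − p = p + 368 → p* = £5, q* = 373.
With the tax collected from buyers, demand (in seller-price terms) shifts: qd = 378 − (p + 8).
New equilibrium: buyers pay £9, suppliers receive £1, q = 369. (Wedge: pb − ps = 8.)
Burden on buyers: £4; on suppliers: £4. (They sum to £8.)

Buyers bear £4 per liter; suppliers bear £4 per liter.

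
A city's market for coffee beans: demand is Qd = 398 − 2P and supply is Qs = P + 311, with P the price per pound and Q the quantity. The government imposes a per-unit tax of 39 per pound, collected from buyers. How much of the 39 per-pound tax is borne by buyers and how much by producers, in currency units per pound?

Buyers bear 13 per pound; producers bear 26 per pound.

Before the tax: set 398 − 2P = P + 311 → P* = 29, Q* = 340.
With the tax collected from buyers, demand (in seller-price terms) shifts: Qd = 398 − 2(P + 39).
New equilibrium: buyers pay 42, producers receive 3, Q = 314. (Wedge: Pb − Ps = 39.)
Burden on buyers: 13; on producers: 26. (They sum to 39.)
The less price-elastic side of the market bears the larger share of a per-unit tax.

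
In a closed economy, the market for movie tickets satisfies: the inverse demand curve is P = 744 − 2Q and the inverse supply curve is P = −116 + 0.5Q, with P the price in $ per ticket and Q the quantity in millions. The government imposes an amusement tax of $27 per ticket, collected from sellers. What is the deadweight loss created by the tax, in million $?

Inverting to Q(P) form: Qd = 372 − 0.5P; Qs = 2P + 232.
Before the tax: set 372 − 0.5P = 2P + 232 → P* = $56, Q* = 344.
With the tax collected from sellers, supply shifts: Qs = 2(P − 27) + 232.
New equilibrium: buyers pay $77.6, sellers receive $50.6, Q = 333.2. (Wedge: Pb − Ps = 27.)
Quantity falls by |ΔQ| = |344 − 333.2| = 10.8.
DWL = ½ · t · |ΔQ| = ½ · 27 · 10.8 = $145.8.

Deadweight loss = $145.8 million.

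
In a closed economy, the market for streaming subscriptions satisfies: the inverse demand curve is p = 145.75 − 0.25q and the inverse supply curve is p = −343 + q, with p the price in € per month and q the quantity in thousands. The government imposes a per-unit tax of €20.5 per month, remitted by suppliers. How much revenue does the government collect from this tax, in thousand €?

Inverting to q(p) form: qd = 583 − 4p; qs = p + 343.
Before the tax: set 583 − 4p = p + 343 → p* = €48, q* = 391.
With the tax collected from suppliers, supply shifts: qs = (p − 20.5) + 343.
Solving gives q = 374.6 with buyers paying €52.1 and suppliers receiving €31.6 (the €20.5 wedge).
Revenue = t · Q = 20.5 · 374.6 = €7679.3.

Tax revenue = €7679.3 thousand.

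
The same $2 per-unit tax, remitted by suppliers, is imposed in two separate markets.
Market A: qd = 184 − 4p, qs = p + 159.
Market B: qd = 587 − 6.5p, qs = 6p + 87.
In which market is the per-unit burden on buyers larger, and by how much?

Market A: pre-tax p* = $5, q* = 164; post-tax q = 162.4; per-unit burden on buyers = $0.4.
Market B: pre-tax p* = $40, q* = 327; post-tax q = 320.76; per-unit burden on buyers = $0.96.
Difference: $0.4 vs $0.96 → market B is larger by $0.56.

Market B, by $0.56.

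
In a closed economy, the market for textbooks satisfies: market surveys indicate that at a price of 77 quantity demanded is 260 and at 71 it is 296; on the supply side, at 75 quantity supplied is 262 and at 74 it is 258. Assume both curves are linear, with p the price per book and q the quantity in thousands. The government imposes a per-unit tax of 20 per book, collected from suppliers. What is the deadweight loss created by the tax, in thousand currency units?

Deadweight loss = 480 thousand.

Demand slope: (296 − 260)/(71 − 77) = -6, so qd = 722 − 6p.
Supply slope: (258 − 262)/(74 − 75) = 4, so qs = 4p − 38.
Without the tax, 722 − 6p = 4p − 38 gives 10p = 760, so p* = 76 and q* = 266.
With the tax collected from suppliers, supply shifts: qs = 4(p − 20) − 38.
New equilibrium: consumers pay 84, suppliers receive 64, q = 218. (Wedge: pb − ps = 20.)
Quantity falls by |ΔQ| = |266 − 218| = 48.
DWL = ½ · t · |ΔQ| = ½ · 20 · 48 = 480.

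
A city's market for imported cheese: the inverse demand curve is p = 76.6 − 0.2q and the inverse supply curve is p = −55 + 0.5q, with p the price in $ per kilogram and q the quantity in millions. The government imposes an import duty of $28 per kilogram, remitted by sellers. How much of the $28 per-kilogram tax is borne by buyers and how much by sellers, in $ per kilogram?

Rewrite in direct form: qd = 383 − 5p and qs = 2p + 110.
Without the tax, 383 − 5p = 2p + 110 gives 7p = 273, so p* = $39 and q* = 188.
With the tax collected from sellers, supply shifts: qs = 2(p − 28) + 110.
Solving gives q = 148 with buyers paying $47 and sellers receiving $19 (the $28 wedge).
Burden on buyers: $8; on sellers: $20. (They sum to $28.)
The less price-elastic side of the market bears the larger share of a per-unit tax.

Buyers bear $8 per kilogram; sellers bear $20 per kilogram.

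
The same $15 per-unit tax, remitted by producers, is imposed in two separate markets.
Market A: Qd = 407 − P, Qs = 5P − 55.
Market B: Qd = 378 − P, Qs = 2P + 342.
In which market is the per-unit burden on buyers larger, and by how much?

Market A, by $2.5.

Market A: pre-tax P* = $77, Q* = 330; post-tax Q = 317.5; per-unit burden on buyers = $12.5.
Market B: pre-tax P* = $12, Q* = 366; post-tax Q = 356; per-unit burden on buyers = $10.
Difference: $12.5 vs $10 → market A is larger by $2.5.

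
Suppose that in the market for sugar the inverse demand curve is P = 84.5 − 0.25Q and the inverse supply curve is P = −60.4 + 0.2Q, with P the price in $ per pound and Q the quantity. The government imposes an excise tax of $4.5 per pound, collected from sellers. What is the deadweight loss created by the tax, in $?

Rewrite in direct form: Qd = 338 − 4P and Qs = 5P + 302.
Without the tax, 338 − 4P = 5P + 302 gives 9P = 36, so P* = $4 and Q* = 322.
With the tax collected from sellers, supply shifts: Qs = 5(P − 4.5) + 302.
Solving gives Q = 312 with consumers paying $6.5 and sellers receiving $2 (the $4.5 wedge).
Quantity falls by |ΔQ| = |322 − 312| = 10.
DWL = ½ · t · |ΔQ| = ½ · 4.5 · 10 = $22.5.

Deadweight loss = $22.5.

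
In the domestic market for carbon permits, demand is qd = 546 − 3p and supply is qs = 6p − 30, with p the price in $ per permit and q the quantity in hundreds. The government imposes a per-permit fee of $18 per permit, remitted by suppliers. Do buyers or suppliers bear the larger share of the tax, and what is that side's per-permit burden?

Before the tax: set 546 − 3p = 6p − 30 → p* = $64, q* = 354.
With the tax collected from suppliers, supply shifts: qs = 6(p − 18) − 30.
New equilibrium: buyers pay $76, suppliers receive $58, q = 318. (Wedge: pb − ps = 18.)
Per-permit burden: buyers $12, suppliers $6.
Buyers take the larger share because demand is less price-elastic here (demand slope 3 vs supply slope 6).
The less price-elastic side of the market bears the larger share of a per-unit tax.

Buyers bear the larger share: $12 per permit.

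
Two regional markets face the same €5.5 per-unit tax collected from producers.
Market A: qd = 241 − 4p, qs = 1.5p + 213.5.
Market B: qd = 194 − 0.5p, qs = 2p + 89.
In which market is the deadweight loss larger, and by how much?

Market A: pre-tax p* = €5, q* = 221; post-tax q = 215; deadweight loss = €16.5.
Market B: pre-tax p* = €42, q* = 173; post-tax q = 170.8; deadweight loss = €6.05.
Difference: €16.5 vs €6.05 → market A is larger by €10.45.

Market A, by €10.45.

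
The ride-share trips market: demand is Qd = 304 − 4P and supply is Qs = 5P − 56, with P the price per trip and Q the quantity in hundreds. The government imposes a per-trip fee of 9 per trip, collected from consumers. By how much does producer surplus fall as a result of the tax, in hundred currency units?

Producer surplus falls by 536 hundred.

Without the tax, 304 − 4P = 5P − 56 gives 9P = 360, so P* = 40 and Q* = 144.
With the tax collected from consumers, demand (in seller-price terms) shifts: Qd = 304 − 4(P + 9).
New equilibrium: consumers pay 45, suppliers receive 36, Q = 124. (Wedge: Pb − Ps = 9.)
ΔPS is the trapezoid between Q = 124 and Q = 144 of height 4: ½ · (144 + 124) · 4 = 536.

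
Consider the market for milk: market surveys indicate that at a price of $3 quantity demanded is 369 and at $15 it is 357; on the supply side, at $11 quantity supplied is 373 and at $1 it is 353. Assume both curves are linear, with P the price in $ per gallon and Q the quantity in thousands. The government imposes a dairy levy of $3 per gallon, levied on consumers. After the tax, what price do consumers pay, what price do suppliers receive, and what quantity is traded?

Consumers pay $9; suppliers receive $6; quantity = 363.

Demand slope: (357 − 369)/(15 − 3) = -1, so Qd = 372 − P.
Supply slope: (353 − 373)/(1 − 11) = 2, so Qs = 2P + 351.
Before the tax: set 372 − P = 2P + 351 → P* = $7, Q* = 365.
With the tax collected from consumers, demand (in seller-price terms) shifts: Qd = 372 − (P + 3).
New equilibrium: consumers pay $9, suppliers receive $6, Q = 363. (Wedge: Pb − Ps = 3.)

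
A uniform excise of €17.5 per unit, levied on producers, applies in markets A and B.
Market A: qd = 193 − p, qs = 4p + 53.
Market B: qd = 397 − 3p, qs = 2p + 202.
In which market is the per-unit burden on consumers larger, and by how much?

Market A, by €7.

Market A: pre-tax p* = €28, q* = 165; post-tax q = 151; per-unit burden on consumers = €14.
Market B: pre-tax p* = €39, q* = 280; post-tax q = 259; per-unit burden on consumers = €7.
Difference: €14 vs €7 → market A is larger by €7.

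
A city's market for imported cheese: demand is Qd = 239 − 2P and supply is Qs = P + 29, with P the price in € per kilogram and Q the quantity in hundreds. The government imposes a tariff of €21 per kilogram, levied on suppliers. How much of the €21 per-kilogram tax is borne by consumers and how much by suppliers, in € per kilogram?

Consumers bear €7 per kilogram; suppliers bear €14 per kilogram.

Before the tax: set 239 − 2P = P + 29 → P* = €70, Q* = 99.
With the tax collected from suppliers, supply shifts: Qs = (P − 21) + 29.
New equilibrium: consumers pay €77, suppliers receive €56, Q = 85. (Wedge: Pb − Ps = 21.)
Burden on consumers: €7; on suppliers: €14. (They sum to €21.)
The less price-elastic side of the market bears the larger share of a per-unit tax.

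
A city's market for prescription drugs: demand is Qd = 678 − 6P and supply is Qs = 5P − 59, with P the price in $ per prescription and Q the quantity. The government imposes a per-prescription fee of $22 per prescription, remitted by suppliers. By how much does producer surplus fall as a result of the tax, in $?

Producer surplus falls by $2952.

Before the tax: set 678 − 6P = 5P − 59 → P* = $67, Q* = 276.
With the tax collected from suppliers, supply shifts: Qs = 5(P − 22) − 59.
Solving gives Q = 216 with consumers paying $77 and suppliers receiving $55 (the $22 wedge).
ΔPS is the trapezoid between Q = 216 and Q = 276 of height $12: ½ · (276 + 216) · 12 = $2952.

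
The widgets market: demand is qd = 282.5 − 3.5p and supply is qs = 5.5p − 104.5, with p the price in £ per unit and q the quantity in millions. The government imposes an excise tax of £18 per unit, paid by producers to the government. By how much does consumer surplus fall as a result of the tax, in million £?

Consumer surplus falls by £1240.25 million.

Before the tax: set 282.5 − 3.5p = 5.5p − 104.5 → p* = £43, q* = 132.
With the tax collected from producers, supply shifts: qs = 5.5(p − 18) − 104.5.
Solving gives q = 93.5 with consumers paying £54 and producers receiving £36 (the £18 wedge).
ΔCS is the trapezoid between Q = 93.5 and Q = 132 of height £11: ½ · (132 + 93.5) · 11 = £1240.25.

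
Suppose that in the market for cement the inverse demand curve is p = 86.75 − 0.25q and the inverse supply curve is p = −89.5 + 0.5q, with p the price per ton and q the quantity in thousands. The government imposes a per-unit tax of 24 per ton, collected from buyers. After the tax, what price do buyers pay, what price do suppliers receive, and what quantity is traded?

Buyers pay 36; suppliers receive 12; quantity = 203.

Rewrite in direct form: qd = 347 − 4p and qs = 2p + 179.
Without the tax, 347 − 4p = 2p + 179 gives 6p = 168, so p* = 28 and q* = 235.
With the tax collected from buyers, demand (in seller-price terms) shifts: qd = 347 − 4(p + 24).
New equilibrium: buyers pay 36, suppliers receive 12, q = 203. (Wedge: pb − ps = 24.)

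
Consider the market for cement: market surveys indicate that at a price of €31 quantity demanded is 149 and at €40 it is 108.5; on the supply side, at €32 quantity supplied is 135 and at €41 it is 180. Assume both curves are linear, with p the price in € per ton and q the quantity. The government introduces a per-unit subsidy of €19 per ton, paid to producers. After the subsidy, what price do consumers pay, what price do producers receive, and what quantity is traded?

Demand slope: (108.5 − 149)/(40 − 31) = -4.5, so qd = 288.5 − 4.5p.
Supply slope: (180 − 135)/(41 − 32) = 5, so qs = 5p − 25.
Without the subsidy, 288.5 − 4.5p = 5p − 25 gives 9.5p = 313.5, so p* = €33 and q* = 140.
With a per-unit subsidy paid to producers, each receives p + 19 per unit sold, so supply becomes qs = 5(p + 19) − 25.
New equilibrium: consumers pay €23, producers receive €42, q = 185. (Wedge: pb − ps = −19.)

Consumers pay €23; producers receive €42; quantity = 185.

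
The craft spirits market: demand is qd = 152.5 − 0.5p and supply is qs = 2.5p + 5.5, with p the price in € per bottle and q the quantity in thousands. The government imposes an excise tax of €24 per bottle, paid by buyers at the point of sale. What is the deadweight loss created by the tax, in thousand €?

Without the tax, 152.5 − 0.5p = 2.5p + 5.5 gives 3p = 147, so p* = €49 and q* = 128.
With the tax collected from buyers, demand (in seller-price terms) shifts: qd = 152.5 − 0.5(p + 24).
New equilibrium: buyers pay €69, producers receive €45, q = 118. (Wedge: pb − ps = 24.)
Quantity falls by |ΔQ| = |128 − 118| = 10.
DWL = ½ · t · |ΔQ| = ½ · 24 · 10 = €120.

Deadweight loss = €120 thousand.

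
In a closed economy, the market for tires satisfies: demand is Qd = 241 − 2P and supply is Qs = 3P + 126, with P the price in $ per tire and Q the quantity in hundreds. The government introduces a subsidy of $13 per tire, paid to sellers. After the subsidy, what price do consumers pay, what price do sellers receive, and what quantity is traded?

Without the subsidy, 241 − 2P = 3P + 126 gives 5P = 115, so P* = $23 and Q* = 195.
With a per-unit subsidy paid to sellers, each receives P + 13 per unit sold, so supply becomes Qs = 3(P + 13) + 126.
New equilibrium: consumers pay $15.2, sellers receive $28.2, Q = 210.6. (Wedge: Pb − Ps = −13.)

Consumers pay $15.2; sellers receive $28.2; quantity = 210.6.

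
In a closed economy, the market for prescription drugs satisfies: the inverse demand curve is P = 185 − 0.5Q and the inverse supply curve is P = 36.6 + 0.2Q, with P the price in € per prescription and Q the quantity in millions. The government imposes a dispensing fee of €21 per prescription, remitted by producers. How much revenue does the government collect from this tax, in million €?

Inverting to Q(P) form: Qd = 370 − 2P; Qs = 5P − 183.
Before the tax: set 370 − 2P = 5P − 183 → P* = €79, Q* = 212.
With the tax collected from producers, supply shifts: Qs = 5(P − 21) − 183.
New equilibrium: buyers pay €94, producers receive €73, Q = 182. (Wedge: Pb − Ps = 21.)
Revenue = t · Q = 21 · 182 = €3822.

Tax revenue = €3822 million.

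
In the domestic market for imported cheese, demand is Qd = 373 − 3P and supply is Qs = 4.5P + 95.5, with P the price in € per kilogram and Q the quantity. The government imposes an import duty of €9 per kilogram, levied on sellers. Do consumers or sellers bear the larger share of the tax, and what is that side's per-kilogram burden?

Without the tax, 373 − 3P = 4.5P + 95.5 gives 7.5P = 277.5, so P* = €37 and Q* = 262.
With the tax collected from sellers, supply shifts: Qs = 4.5(P − 9) + 95.5.
New equilibrium: consumers pay €42.4, sellers receive €33.4, Q = 245.8. (Wedge: Pb − Ps = 9.)
Per-kilogram burden: consumers €5.4, sellers €3.6.
Consumers take the larger share because demand is less price-elastic here (demand slope 3 vs supply slope 4.5).

Consumers bear the larger share: €5.4 per kilogram.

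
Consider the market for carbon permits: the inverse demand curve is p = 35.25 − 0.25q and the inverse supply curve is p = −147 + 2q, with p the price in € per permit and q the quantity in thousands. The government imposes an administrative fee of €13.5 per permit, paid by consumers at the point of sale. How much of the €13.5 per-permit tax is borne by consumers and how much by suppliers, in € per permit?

Consumers bear €1.5 per permit; suppliers bear €12 per permit.

Inverting to q(p) form: qd = 141 − 4p; qs = 0.5p + 73.5.
Without the tax, 141 − 4p = 0.5p + 73.5 gives 4.5p = 67.5, so p* = €15 and q* = 81.
With the tax collected from consumers, demand (in seller-price terms) shifts: qd = 141 − 4(p + 13.5).
New equilibrium: consumers pay €16.5, suppliers receive €3, q = 75. (Wedge: pb − ps = 13.5.)
Burden on consumers: €1.5; on suppliers: €12. (They sum to €13.5.)
The less price-elastic side of the market bears the larger share of a per-unit tax.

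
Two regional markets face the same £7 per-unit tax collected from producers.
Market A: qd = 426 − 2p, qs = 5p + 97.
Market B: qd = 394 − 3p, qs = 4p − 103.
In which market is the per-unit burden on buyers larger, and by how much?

Market A, by £1.

Market A: pre-tax p* = £47, q* = 332; post-tax q = 322; per-unit burden on buyers = £5.
Market B: pre-tax p* = £71, q* = 181; post-tax q = 169; per-unit burden on buyers = £4.
Difference: £5 vs £4 → market A is larger by £1.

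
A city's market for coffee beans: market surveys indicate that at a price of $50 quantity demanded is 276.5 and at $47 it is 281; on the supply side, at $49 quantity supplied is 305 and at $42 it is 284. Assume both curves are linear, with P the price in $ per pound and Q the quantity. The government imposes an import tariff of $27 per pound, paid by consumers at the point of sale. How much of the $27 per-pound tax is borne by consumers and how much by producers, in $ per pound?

Consumers bear $18 per pound; producers bear $9 per pound.

Demand slope: (281 − 276.5)/(47 − 50) = -1.5, so Qd = 351.5 − 1.5P.
Supply slope: (284 − 305)/(42 − 49) = 3, so Qs = 3P + 158.
Without the tax, 351.5 − 1.5P = 3P + 158 gives 4.5P = 193.5, so P* = $43 and Q* = 287.
With the tax collected from consumers, demand (in seller-price terms) shifts: Qd = 351.5 − 1.5(P + 27).
Solving gives Q = 260 with consumers paying $61 and producers receiving $34 (the $27 wedge).
Burden on consumers: $18; on producers: $9. (They sum to $27.)
The less price-elastic side of the market bears the larger share of a per-unit tax.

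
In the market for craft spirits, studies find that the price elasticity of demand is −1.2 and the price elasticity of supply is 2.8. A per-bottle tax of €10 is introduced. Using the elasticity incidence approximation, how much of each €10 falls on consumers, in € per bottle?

Incidence ratio: consumers' share ≈ εs / (εs + |εd|) = 2.8 / (2.8 + 1.2) = 0.7.
So consumers bear ≈ 0.7 × €10 = €7; sellers bear €3.

Consumers bear ≈ €7 per bottle.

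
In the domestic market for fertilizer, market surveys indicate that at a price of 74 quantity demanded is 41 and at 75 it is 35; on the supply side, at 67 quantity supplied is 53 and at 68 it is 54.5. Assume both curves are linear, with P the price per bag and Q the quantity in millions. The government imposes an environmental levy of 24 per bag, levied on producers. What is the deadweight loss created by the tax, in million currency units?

Demand slope: (35 − 41)/(75 − 74) = -6, so Qd = 485 − 6P.
Supply slope: (54.5 − 53)/(68 − 67) = 1.5, so Qs = 1.5P − 47.5.
Without the tax, 485 − 6P = 1.5P − 47.5 gives 7.5P = 532.5, so P* = 71 and Q* = 59.
With the tax collected from producers, supply shifts: Qs = 1.5(P − 24) − 47.5.
Solving gives Q = 30.2 with buyers paying 75.8 and producers receiving 51.8 (the 24 wedge).
Quantity falls by |ΔQ| = |59 − 30.2| = 28.8.
DWL = ½ · t · |ΔQ| = ½ · 24 · 28.8 = 345.6.

Deadweight loss = 345.6 million.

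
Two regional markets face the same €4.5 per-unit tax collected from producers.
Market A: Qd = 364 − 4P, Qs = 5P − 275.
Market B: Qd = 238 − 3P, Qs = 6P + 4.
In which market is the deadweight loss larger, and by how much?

Market A, by €2.25.

Market A: pre-tax P* = €71, Q* = 80; post-tax Q = 70; deadweight loss = €22.5.
Market B: pre-tax P* = €26, Q* = 160; post-tax Q = 151; deadweight loss = €20.25.
Difference: €22.5 vs €20.25 → market A is larger by €2.25.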